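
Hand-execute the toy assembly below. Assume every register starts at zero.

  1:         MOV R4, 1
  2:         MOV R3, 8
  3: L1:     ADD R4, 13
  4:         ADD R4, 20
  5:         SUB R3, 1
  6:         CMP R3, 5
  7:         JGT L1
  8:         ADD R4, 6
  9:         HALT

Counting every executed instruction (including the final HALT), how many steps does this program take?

19

R4=1
R3=8
R4=1+13=14
R4=14+20=34
R3=8-1=7
CMP R3, 5  (cmp 7,5)
JGT L1: taken
R4=34+13=47
R4=47+20=67
R3=7-1=6
CMP R3, 5  (cmp 6,5)
JGT L1: taken
R4=67+13=80
R4=80+20=100
R3=6-1=5
CMP R3, 5  (cmp 5,5)
JGT L1: not taken
R4=100+6=106
halt.
Total executed instructions: 19.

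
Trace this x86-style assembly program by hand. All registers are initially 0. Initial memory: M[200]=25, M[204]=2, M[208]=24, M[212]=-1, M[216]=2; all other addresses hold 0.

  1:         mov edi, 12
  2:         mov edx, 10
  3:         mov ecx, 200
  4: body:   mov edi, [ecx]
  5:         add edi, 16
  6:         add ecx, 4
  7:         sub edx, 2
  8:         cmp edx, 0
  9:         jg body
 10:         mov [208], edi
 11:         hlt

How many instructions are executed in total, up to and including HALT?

edi=12
edx=10
ecx=200
edi=M[200]=25
edi=25+16=41
ecx=200+4=204
edx=10-2=8
cmp edx, 0  (cmp 8,0)
jg body: taken
edi=M[204]=2
edi=2+16=18
ecx=204+4=208
edx=8-2=6
cmp edx, 0  (cmp 6,0)
jg body: taken
edi=M[208]=24
edi=24+16=40
ecx=208+4=212
edx=6-2=4
cmp edx, 0  (cmp 4,0)
jg body: taken
edi=M[212]=-1
edi=(-1)+16=15
ecx=212+4=216
edx=4-2=2
cmp edx, 0  (cmp 2,0)
jg body: taken
edi=M[216]=2
edi=2+16=18
ecx=216+4=220
edx=2-2=0
cmp edx, 0  (cmp 0,0)
jg body: not taken
mov [208], edi → M[208]=18
halt.
Total executed instructions: 35.

35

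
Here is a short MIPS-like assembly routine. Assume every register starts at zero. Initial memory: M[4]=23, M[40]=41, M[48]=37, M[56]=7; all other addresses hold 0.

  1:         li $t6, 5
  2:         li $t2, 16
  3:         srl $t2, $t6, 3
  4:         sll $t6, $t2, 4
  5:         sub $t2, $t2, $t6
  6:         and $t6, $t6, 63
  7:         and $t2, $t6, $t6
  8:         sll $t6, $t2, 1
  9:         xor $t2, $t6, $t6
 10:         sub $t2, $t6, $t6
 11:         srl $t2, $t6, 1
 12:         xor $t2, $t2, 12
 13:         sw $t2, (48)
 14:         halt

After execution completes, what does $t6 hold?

$t6=5
$t2=16
$t2=5>>3=0
$t6=0<<4=0
$t2=0-0=0
$t6=0&63=0
$t2=0&0=0
$t6=0<<1=0
$t2=0^0=0
$t2=0-0=0
$t2=0>>1=0
$t2=0^12=12
sw $t2, (48) → M[48]=12
halt.

0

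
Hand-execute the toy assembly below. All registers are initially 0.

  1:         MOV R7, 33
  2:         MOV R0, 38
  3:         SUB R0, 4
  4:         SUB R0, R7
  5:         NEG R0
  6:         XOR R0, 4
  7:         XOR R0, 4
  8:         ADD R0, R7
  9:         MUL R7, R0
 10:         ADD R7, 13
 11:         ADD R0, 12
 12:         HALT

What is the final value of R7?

R7=33
R0=38
R0=38-4=34
R0=34-33=1
R0=-(1)=-1
R0=(-1)^4=-5
R0=(-5)^4=-1
R0=(-1)+33=32
R7=33*32=1056
R7=1056+13=1069
R0=32+12=44
halt.

1069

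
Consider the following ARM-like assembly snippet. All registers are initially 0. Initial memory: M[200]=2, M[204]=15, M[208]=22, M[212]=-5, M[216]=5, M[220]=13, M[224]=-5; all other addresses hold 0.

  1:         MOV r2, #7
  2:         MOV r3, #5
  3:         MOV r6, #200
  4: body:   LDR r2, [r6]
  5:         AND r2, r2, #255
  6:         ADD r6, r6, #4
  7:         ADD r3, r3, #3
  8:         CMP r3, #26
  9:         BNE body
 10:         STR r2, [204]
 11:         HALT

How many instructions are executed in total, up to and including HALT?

47

MOV r2, #7 → r2=7
MOV r3, #5 → r3=5
MOV r6, #200 → r6=200
LDR r2, [r6] → r2=M[200]=2
AND r2, r2, #255 → r2=2&255=2
ADD r6, r6, #4 → r6=200+4=204
ADD r3, r3, #3 → r3=5+3=8
CMP r3, #26  (cmp 8,26)
BNE body: taken
LDR r2, [r6] → r2=M[204]=15
AND r2, r2, #255 → r2=15&255=15
ADD r6, r6, #4 → r6=204+4=208
ADD r3, r3, #3 → r3=8+3=11
CMP r3, #26  (cmp 11,26)
BNE body: taken
LDR r2, [r6] → r2=M[208]=22
AND r2, r2, #255 → r2=22&255=22
ADD r6, r6, #4 → r6=208+4=212
ADD r3, r3, #3 → r3=11+3=14
CMP r3, #26  (cmp 14,26)
BNE body: taken
LDR r2, [r6] → r2=M[212]=-5
AND r2, r2, #255 → r2=(-5)&255=251
ADD r6, r6, #4 → r6=212+4=216
ADD r3, r3, #3 → r3=14+3=17
CMP r3, #26  (cmp 17,26)
BNE body: taken
LDR r2, [r6] → r2=M[216]=5
AND r2, r2, #255 → r2=5&255=5
ADD r6, r6, #4 → r6=216+4=220
ADD r3, r3, #3 → r3=17+3=20
CMP r3, #26  (cmp 20,26)
BNE body: taken
LDR r2, [r6] → r2=M[220]=13
AND r2, r2, #255 → r2=13&255=13
ADD r6, r6, #4 → r6=220+4=224
ADD r3, r3, #3 → r3=20+3=23
CMP r3, #26  (cmp 23,26)
BNE body: taken
LDR r2, [r6] → r2=M[224]=-5
AND r2, r2, #255 → r2=(-5)&255=251
ADD r6, r6, #4 → r6=224+4=228
ADD r3, r3, #3 → r3=23+3=26
CMP r3, #26  (cmp 26,26)
BNE body: not taken
STR r2, [204] → M[204]=251
halt.
Total executed instructions: 47.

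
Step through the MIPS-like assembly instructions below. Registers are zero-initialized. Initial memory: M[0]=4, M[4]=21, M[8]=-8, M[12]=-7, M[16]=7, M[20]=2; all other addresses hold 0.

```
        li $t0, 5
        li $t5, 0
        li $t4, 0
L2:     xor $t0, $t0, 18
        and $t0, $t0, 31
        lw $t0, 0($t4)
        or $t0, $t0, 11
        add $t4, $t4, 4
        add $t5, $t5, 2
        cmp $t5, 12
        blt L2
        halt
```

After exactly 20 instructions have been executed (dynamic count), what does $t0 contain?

13

after li $t0, 5: $t0=5
after li $t5, 0: $t5=0
after li $t4, 0: $t4=0
after xor $t0, $t0, 18: $t0=5^18=23
after and $t0, $t0, 31: $t0=23&31=23
after lw $t0, 0($t4): $t0=M[0]=4
after or $t0, $t0, 11: $t0=4|11=15
after add $t4, $t4, 4: $t4=0+4=4
after add $t5, $t5, 2: $t5=0+2=2
cmp $t5, 12  (cmp 2,12)
blt L2: taken
after xor $t0, $t0, 18: $t0=15^18=29
after and $t0, $t0, 31: $t0=29&31=29
after lw $t0, 0($t4): $t0=M[4]=21
after or $t0, $t0, 11: $t0=21|11=31
after add $t4, $t4, 4: $t4=4+4=8
after add $t5, $t5, 2: $t5=2+2=4
cmp $t5, 12  (cmp 4,12)
blt L2: taken
after xor $t0, $t0, 18: $t0=31^18=13
After step 20: $t0 = 13.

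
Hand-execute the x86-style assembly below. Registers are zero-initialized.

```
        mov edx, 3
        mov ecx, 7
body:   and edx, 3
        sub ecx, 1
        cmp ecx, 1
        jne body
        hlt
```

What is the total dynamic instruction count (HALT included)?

27

after mov edx, 3: edx=3
after mov ecx, 7: ecx=7
after and edx, 3: edx=3&3=3
after sub ecx, 1: ecx=7-1=6
cmp ecx, 1  (cmp 6,1)
jne body: taken
after and edx, 3: edx=3&3=3
after sub ecx, 1: ecx=6-1=5
cmp ecx, 1  (cmp 5,1)
jne body: taken
after and edx, 3: edx=3&3=3
after sub ecx, 1: ecx=5-1=4
cmp ecx, 1  (cmp 4,1)
jne body: taken
after and edx, 3: edx=3&3=3
after sub ecx, 1: ecx=4-1=3
cmp ecx, 1  (cmp 3,1)
jne body: taken
after and edx, 3: edx=3&3=3
after sub ecx, 1: ecx=3-1=2
cmp ecx, 1  (cmp 2,1)
jne body: taken
after and edx, 3: edx=3&3=3
after sub ecx, 1: ecx=2-1=1
cmp ecx, 1  (cmp 1,1)
jne body: not taken
halt.
Total executed instructions: 27.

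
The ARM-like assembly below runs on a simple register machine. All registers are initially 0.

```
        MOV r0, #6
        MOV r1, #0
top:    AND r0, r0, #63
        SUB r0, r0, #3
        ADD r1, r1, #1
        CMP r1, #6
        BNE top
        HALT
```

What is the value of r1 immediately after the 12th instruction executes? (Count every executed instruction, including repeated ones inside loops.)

r0=6
r1=0
r0=6&63=6
r0=6-3=3
r1=0+1=1
CMP r1, #6  (cmp 1,6)
BNE top: taken
r0=3&63=3
r0=3-3=0
r1=1+1=2
CMP r1, #6  (cmp 2,6)
BNE top: taken
After step 12: r1 = 2.

2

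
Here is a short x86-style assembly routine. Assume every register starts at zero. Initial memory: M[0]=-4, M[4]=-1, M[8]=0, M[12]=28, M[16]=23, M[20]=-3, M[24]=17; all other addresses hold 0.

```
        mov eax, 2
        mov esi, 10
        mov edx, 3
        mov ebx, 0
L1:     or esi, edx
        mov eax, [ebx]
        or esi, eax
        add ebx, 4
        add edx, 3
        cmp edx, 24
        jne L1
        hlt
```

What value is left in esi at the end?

-1

mov eax, 2 → eax=2
mov esi, 10 → esi=10
mov edx, 3 → edx=3
mov ebx, 0 → ebx=0
or esi, edx → esi=10|3=11
mov eax, [ebx] → eax=M[0]=-4
or esi, eax → esi=11|(-4)=-1
add ebx, 4 → ebx=0+4=4
add edx, 3 → edx=3+3=6
cmp edx, 24  (cmp 6,24)
jne L1: taken
or esi, edx → esi=(-1)|6=-1
mov eax, [ebx] → eax=M[4]=-1
or esi, eax → esi=(-1)|(-1)=-1
add ebx, 4 → ebx=4+4=8
add edx, 3 → edx=6+3=9
cmp edx, 24  (cmp 9,24)
jne L1: taken
or esi, edx → esi=(-1)|9=-1
mov eax, [ebx] → eax=M[8]=0
or esi, eax → esi=(-1)|0=-1
add ebx, 4 → ebx=8+4=12
add edx, 3 → edx=9+3=12
cmp edx, 24  (cmp 12,24)
jne L1: taken
or esi, edx → esi=(-1)|12=-1
mov eax, [ebx] → eax=M[12]=28
or esi, eax → esi=(-1)|28=-1
add ebx, 4 → ebx=12+4=16
add edx, 3 → edx=12+3=15
cmp edx, 24  (cmp 15,24)
jne L1: taken
or esi, edx → esi=(-1)|15=-1
mov eax, [ebx] → eax=M[16]=23
or esi, eax → esi=(-1)|23=-1
add ebx, 4 → ebx=16+4=20
add edx, 3 → edx=15+3=18
cmp edx, 24  (cmp 18,24)
jne L1: taken
or esi, edx → esi=(-1)|18=-1
mov eax, [ebx] → eax=M[20]=-3
or esi, eax → esi=(-1)|(-3)=-1
add ebx, 4 → ebx=20+4=24
add edx, 3 → edx=18+3=21
cmp edx, 24  (cmp 21,24)
jne L1: taken
or esi, edx → esi=(-1)|21=-1
mov eax, [ebx] → eax=M[24]=17
or esi, eax → esi=(-1)|17=-1
add ebx, 4 → ebx=24+4=28
add edx, 3 → edx=21+3=24
cmp edx, 24  (cmp 24,24)
jne L1: not taken
halt.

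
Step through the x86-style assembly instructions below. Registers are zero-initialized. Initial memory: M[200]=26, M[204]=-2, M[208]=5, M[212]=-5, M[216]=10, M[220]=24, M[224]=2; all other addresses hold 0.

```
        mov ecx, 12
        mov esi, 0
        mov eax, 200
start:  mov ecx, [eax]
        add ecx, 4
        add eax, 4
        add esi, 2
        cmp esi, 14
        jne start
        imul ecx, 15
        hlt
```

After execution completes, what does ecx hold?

after mov ecx, 12: ecx=12
after mov esi, 0: esi=0
after mov eax, 200: eax=200
after mov ecx, [eax]: ecx=M[200]=26
after add ecx, 4: ecx=26+4=30
after add eax, 4: eax=200+4=204
after add esi, 2: esi=0+2=2
cmp esi, 14  (cmp 2,14)
jne start: taken
after mov ecx, [eax]: ecx=M[204]=-2
after add ecx, 4: ecx=(-2)+4=2
after add eax, 4: eax=204+4=208
after add esi, 2: esi=2+2=4
cmp esi, 14  (cmp 4,14)
jne start: taken
after mov ecx, [eax]: ecx=M[208]=5
after add ecx, 4: ecx=5+4=9
after add eax, 4: eax=208+4=212
after add esi, 2: esi=4+2=6
cmp esi, 14  (cmp 6,14)
jne start: taken
after mov ecx, [eax]: ecx=M[212]=-5
after add ecx, 4: ecx=(-5)+4=-1
after add eax, 4: eax=212+4=216
after add esi, 2: esi=6+2=8
cmp esi, 14  (cmp 8,14)
jne start: taken
after mov ecx, [eax]: ecx=M[216]=10
after add ecx, 4: ecx=10+4=14
after add eax, 4: eax=216+4=220
after add esi, 2: esi=8+2=10
cmp esi, 14  (cmp 10,14)
jne start: taken
after mov ecx, [eax]: ecx=M[220]=24
after add ecx, 4: ecx=24+4=28
after add eax, 4: eax=220+4=224
after add esi, 2: esi=10+2=12
cmp esi, 14  (cmp 12,14)
jne start: taken
after mov ecx, [eax]: ecx=M[224]=2
after add ecx, 4: ecx=2+4=6
after add eax, 4: eax=224+4=228
after add esi, 2: esi=12+2=14
cmp esi, 14  (cmp 14,14)
jne start: not taken
after imul ecx, 15: ecx=6*15=90
halt.

90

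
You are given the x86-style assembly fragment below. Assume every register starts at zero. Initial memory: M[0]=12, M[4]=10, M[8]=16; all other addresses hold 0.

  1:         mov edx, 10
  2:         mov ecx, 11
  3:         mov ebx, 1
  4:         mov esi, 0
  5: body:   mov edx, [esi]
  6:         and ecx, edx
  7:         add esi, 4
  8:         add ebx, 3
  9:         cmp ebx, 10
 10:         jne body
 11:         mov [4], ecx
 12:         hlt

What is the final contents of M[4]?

edx=10
ecx=11
ebx=1
esi=0
edx=M[0]=12
ecx=11&12=8
esi=0+4=4
ebx=1+3=4
cmp ebx, 10  (cmp 4,10)
jne body: taken
edx=M[4]=10
ecx=8&10=8
esi=4+4=8
ebx=4+3=7
cmp ebx, 10  (cmp 7,10)
jne body: taken
edx=M[8]=16
ecx=8&16=0
esi=8+4=12
ebx=7+3=10
cmp ebx, 10  (cmp 10,10)
jne body: not taken
mov [4], ecx → M[4]=0
halt.

0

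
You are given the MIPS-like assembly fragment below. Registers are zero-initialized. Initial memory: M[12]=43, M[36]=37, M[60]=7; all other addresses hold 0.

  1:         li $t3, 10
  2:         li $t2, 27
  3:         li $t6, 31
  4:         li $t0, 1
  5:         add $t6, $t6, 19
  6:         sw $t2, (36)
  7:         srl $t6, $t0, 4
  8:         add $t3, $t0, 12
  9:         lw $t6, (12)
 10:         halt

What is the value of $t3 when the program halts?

$t3=10
$t2=27
$t6=31
$t0=1
$t6=31+19=50
sw $t2, (36) → M[36]=27
$t6=1>>4=0
$t3=1+12=13
$t6=M[12]=43
halt.

13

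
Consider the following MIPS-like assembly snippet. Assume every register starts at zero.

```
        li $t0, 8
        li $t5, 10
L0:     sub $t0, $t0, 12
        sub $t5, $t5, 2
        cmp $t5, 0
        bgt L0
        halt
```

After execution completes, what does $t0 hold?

-52

$t0=8
$t5=10
$t0=8-12=-4
$t5=10-2=8
cmp $t5, 0  (cmp 8,0)
bgt L0: taken
$t0=(-4)-12=-16
$t5=8-2=6
cmp $t5, 0  (cmp 6,0)
bgt L0: taken
$t0=(-16)-12=-28
$t5=6-2=4
cmp $t5, 0  (cmp 4,0)
bgt L0: taken
$t0=(-28)-12=-40
$t5=4-2=2
cmp $t5, 0  (cmp 2,0)
bgt L0: taken
$t0=(-40)-12=-52
$t5=2-2=0
cmp $t5, 0  (cmp 0,0)
bgt L0: not taken
halt.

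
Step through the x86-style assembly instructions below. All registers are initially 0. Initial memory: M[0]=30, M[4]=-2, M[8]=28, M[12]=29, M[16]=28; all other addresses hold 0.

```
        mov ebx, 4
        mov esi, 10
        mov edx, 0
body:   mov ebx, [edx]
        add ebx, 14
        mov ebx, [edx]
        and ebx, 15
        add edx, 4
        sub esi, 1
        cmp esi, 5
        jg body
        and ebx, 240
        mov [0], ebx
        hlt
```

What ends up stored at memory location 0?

0

after mov ebx, 4: ebx=4
after mov esi, 10: esi=10
after mov edx, 0: edx=0
after mov ebx, [edx]: ebx=M[0]=30
after add ebx, 14: ebx=30+14=44
after mov ebx, [edx]: ebx=M[0]=30
after and ebx, 15: ebx=30&15=14
after add edx, 4: edx=0+4=4
after sub esi, 1: esi=10-1=9
cmp esi, 5  (cmp 9,5)
jg body: taken
after mov ebx, [edx]: ebx=M[4]=-2
after add ebx, 14: ebx=(-2)+14=12
after mov ebx, [edx]: ebx=M[4]=-2
after and ebx, 15: ebx=(-2)&15=14
after add edx, 4: edx=4+4=8
after sub esi, 1: esi=9-1=8
cmp esi, 5  (cmp 8,5)
jg body: taken
after mov ebx, [edx]: ebx=M[8]=28
after add ebx, 14: ebx=28+14=42
after mov ebx, [edx]: ebx=M[8]=28
after and ebx, 15: ebx=28&15=12
after add edx, 4: edx=8+4=12
after sub esi, 1: esi=8-1=7
cmp esi, 5  (cmp 7,5)
jg body: taken
after mov ebx, [edx]: ebx=M[12]=29
after add ebx, 14: ebx=29+14=43
after mov ebx, [edx]: ebx=M[12]=29
after and ebx, 15: ebx=29&15=13
after add edx, 4: edx=12+4=16
after sub esi, 1: esi=7-1=6
cmp esi, 5  (cmp 6,5)
jg body: taken
after mov ebx, [edx]: ebx=M[16]=28
after add ebx, 14: ebx=28+14=42
after mov ebx, [edx]: ebx=M[16]=28
after and ebx, 15: ebx=28&15=12
after add edx, 4: edx=16+4=20
after sub esi, 1: esi=6-1=5
cmp esi, 5  (cmp 5,5)
jg body: not taken
after and ebx, 240: ebx=12&240=0
mov [0], ebx → M[0]=0
halt.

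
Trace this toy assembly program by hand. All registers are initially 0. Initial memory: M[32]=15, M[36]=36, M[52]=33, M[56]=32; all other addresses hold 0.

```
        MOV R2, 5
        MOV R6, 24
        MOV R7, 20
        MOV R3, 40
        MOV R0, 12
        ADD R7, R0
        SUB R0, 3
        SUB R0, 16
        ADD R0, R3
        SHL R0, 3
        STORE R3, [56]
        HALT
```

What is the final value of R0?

after MOV R2, 5: R2=5
after MOV R6, 24: R6=24
after MOV R7, 20: R7=20
after MOV R3, 40: R3=40
after MOV R0, 12: R0=12
after ADD R7, R0: R7=20+12=32
after SUB R0, 3: R0=12-3=9
after SUB R0, 16: R0=9-16=-7
after ADD R0, R3: R0=(-7)+40=33
after SHL R0, 3: R0=33<<3=264
STORE R3, [56] → M[56]=40
halt.

264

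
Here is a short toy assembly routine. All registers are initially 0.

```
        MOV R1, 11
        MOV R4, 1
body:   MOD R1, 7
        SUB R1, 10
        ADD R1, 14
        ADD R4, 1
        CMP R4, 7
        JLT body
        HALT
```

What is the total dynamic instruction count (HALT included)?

MOV R1, 11 → R1=11
MOV R4, 1 → R4=1
MOD R1, 7 → R1=11%7=4
SUB R1, 10 → R1=4-10=-6
ADD R1, 14 → R1=(-6)+14=8
ADD R4, 1 → R4=1+1=2
CMP R4, 7  (cmp 2,7)
JLT body: taken
MOD R1, 7 → R1=8%7=1
SUB R1, 10 → R1=1-10=-9
ADD R1, 14 → R1=(-9)+14=5
ADD R4, 1 → R4=2+1=3
CMP R4, 7  (cmp 3,7)
JLT body: taken
MOD R1, 7 → R1=5%7=5
SUB R1, 10 → R1=5-10=-5
ADD R1, 14 → R1=(-5)+14=9
ADD R4, 1 → R4=3+1=4
CMP R4, 7  (cmp 4,7)
JLT body: taken
MOD R1, 7 → R1=9%7=2
SUB R1, 10 → R1=2-10=-8
ADD R1, 14 → R1=(-8)+14=6
ADD R4, 1 → R4=4+1=5
CMP R4, 7  (cmp 5,7)
JLT body: taken
MOD R1, 7 → R1=6%7=6
SUB R1, 10 → R1=6-10=-4
ADD R1, 14 → R1=(-4)+14=10
ADD R4, 1 → R4=5+1=6
CMP R4, 7  (cmp 6,7)
JLT body: taken
MOD R1, 7 → R1=10%7=3
SUB R1, 10 → R1=3-10=-7
ADD R1, 14 → R1=(-7)+14=7
ADD R4, 1 → R4=6+1=7
CMP R4, 7  (cmp 7,7)
JLT body: not taken
halt.
Total executed instructions: 39.

39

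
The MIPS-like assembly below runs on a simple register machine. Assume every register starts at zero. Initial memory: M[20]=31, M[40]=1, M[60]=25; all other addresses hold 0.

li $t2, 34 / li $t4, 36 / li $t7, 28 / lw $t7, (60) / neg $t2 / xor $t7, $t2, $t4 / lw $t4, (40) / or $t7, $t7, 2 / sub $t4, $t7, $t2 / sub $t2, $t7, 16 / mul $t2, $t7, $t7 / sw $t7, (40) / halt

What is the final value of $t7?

-6

$t2=34
$t4=36
$t7=28
$t7=M[60]=25
$t2=-(34)=-34
$t7=(-34)^36=-6
$t4=M[40]=1
$t7=(-6)|2=-6
$t4=(-6)-(-34)=28
$t2=(-6)-16=-22
$t2=(-6)*(-6)=36
sw $t7, (40) → M[40]=-6
halt.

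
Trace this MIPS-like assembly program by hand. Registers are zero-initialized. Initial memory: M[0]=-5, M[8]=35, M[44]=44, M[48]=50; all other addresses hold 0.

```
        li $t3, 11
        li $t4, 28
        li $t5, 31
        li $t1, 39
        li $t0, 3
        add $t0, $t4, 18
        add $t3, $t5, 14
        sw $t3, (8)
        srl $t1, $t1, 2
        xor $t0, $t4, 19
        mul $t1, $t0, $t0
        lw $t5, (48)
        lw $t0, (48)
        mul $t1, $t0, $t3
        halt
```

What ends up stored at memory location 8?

$t3=11
$t4=28
$t5=31
$t1=39
$t0=3
$t0=28+18=46
$t3=31+14=45
sw $t3, (8) → M[8]=45
$t1=39>>2=9
$t0=28^19=15
$t1=15*15=225
$t5=M[48]=50
$t0=M[48]=50
$t1=50*45=2250
halt.

45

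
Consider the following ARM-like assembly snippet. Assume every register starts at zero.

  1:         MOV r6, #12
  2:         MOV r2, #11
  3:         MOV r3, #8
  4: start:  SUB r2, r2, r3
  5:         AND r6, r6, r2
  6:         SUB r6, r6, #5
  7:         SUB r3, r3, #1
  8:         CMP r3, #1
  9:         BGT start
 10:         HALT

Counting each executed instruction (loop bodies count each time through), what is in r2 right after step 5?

after MOV r6, #12: r6=12
after MOV r2, #11: r2=11
after MOV r3, #8: r3=8
after SUB r2, r2, r3: r2=11-8=3
after AND r6, r6, r2: r6=12&3=0
After step 5: r2 = 3.

3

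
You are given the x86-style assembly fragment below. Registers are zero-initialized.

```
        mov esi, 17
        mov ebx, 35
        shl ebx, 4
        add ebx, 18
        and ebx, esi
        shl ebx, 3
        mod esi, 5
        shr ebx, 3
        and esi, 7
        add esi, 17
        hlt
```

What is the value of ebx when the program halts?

0

mov esi, 17 → esi=17
mov ebx, 35 → ebx=35
shl ebx, 4 → ebx=35<<4=560
add ebx, 18 → ebx=560+18=578
and ebx, esi → ebx=578&17=0
shl ebx, 3 → ebx=0<<3=0
mod esi, 5 → esi=17%5=2
shr ebx, 3 → ebx=0>>3=0
and esi, 7 → esi=2&7=2
add esi, 17 → esi=2+17=19
halt.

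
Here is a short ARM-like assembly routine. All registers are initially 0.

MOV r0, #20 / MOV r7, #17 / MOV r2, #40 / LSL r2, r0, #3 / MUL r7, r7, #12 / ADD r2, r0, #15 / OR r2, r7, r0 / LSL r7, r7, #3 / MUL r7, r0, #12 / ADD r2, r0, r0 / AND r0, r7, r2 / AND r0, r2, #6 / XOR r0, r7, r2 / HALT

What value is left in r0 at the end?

216

MOV r0, #20 → r0=20
MOV r7, #17 → r7=17
MOV r2, #40 → r2=40
LSL r2, r0, #3 → r2=20<<3=160
MUL r7, r7, #12 → r7=17*12=204
ADD r2, r0, #15 → r2=20+15=35
OR r2, r7, r0 → r2=204|20=220
LSL r7, r7, #3 → r7=204<<3=1632
MUL r7, r0, #12 → r7=20*12=240
ADD r2, r0, r0 → r2=20+20=40
AND r0, r7, r2 → r0=240&40=32
AND r0, r2, #6 → r0=40&6=0
XOR r0, r7, r2 → r0=240^40=216
halt.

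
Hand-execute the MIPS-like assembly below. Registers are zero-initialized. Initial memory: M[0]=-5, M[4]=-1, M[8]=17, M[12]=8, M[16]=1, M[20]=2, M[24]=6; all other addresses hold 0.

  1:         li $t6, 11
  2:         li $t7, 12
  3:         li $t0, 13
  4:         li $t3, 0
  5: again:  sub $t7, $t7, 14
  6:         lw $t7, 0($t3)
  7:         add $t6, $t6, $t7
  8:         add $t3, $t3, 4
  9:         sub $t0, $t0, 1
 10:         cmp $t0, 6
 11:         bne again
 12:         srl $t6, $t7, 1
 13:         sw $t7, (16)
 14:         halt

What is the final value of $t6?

li $t6, 11 → $t6=11
li $t7, 12 → $t7=12
li $t0, 13 → $t0=13
li $t3, 0 → $t3=0
sub $t7, $t7, 14 → $t7=12-14=-2
lw $t7, 0($t3) → $t7=M[0]=-5
add $t6, $t6, $t7 → $t6=11+(-5)=6
add $t3, $t3, 4 → $t3=0+4=4
sub $t0, $t0, 1 → $t0=13-1=12
cmp $t0, 6  (cmp 12,6)
bne again: taken
sub $t7, $t7, 14 → $t7=(-5)-14=-19
lw $t7, 0($t3) → $t7=M[4]=-1
add $t6, $t6, $t7 → $t6=6+(-1)=5
add $t3, $t3, 4 → $t3=4+4=8
sub $t0, $t0, 1 → $t0=12-1=11
cmp $t0, 6  (cmp 11,6)
bne again: taken
sub $t7, $t7, 14 → $t7=(-1)-14=-15
lw $t7, 0($t3) → $t7=M[8]=17
add $t6, $t6, $t7 → $t6=5+17=22
add $t3, $t3, 4 → $t3=8+4=12
sub $t0, $t0, 1 → $t0=11-1=10
cmp $t0, 6  (cmp 10,6)
bne again: taken
sub $t7, $t7, 14 → $t7=17-14=3
lw $t7, 0($t3) → $t7=M[12]=8
add $t6, $t6, $t7 → $t6=22+8=30
add $t3, $t3, 4 → $t3=12+4=16
sub $t0, $t0, 1 → $t0=10-1=9
cmp $t0, 6  (cmp 9,6)
bne again: taken
sub $t7, $t7, 14 → $t7=8-14=-6
lw $t7, 0($t3) → $t7=M[16]=1
add $t6, $t6, $t7 → $t6=30+1=31
add $t3, $t3, 4 → $t3=16+4=20
sub $t0, $t0, 1 → $t0=9-1=8
cmp $t0, 6  (cmp 8,6)
bne again: taken
sub $t7, $t7, 14 → $t7=1-14=-13
lw $t7, 0($t3) → $t7=M[20]=2
add $t6, $t6, $t7 → $t6=31+2=33
add $t3, $t3, 4 → $t3=20+4=24
sub $t0, $t0, 1 → $t0=8-1=7
cmp $t0, 6  (cmp 7,6)
bne again: taken
sub $t7, $t7, 14 → $t7=2-14=-12
lw $t7, 0($t3) → $t7=M[24]=6
add $t6, $t6, $t7 → $t6=33+6=39
add $t3, $t3, 4 → $t3=24+4=28
sub $t0, $t0, 1 → $t0=7-1=6
cmp $t0, 6  (cmp 6,6)
bne again: not taken
srl $t6, $t7, 1 → $t6=6>>1=3
sw $t7, (16) → M[16]=6
halt.

3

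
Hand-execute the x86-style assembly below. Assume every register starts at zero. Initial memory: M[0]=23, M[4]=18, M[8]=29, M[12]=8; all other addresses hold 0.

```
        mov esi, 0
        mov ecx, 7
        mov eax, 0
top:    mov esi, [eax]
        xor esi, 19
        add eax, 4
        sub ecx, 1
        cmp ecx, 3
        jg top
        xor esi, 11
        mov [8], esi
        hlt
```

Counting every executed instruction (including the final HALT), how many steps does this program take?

30

after mov esi, 0: esi=0
after mov ecx, 7: ecx=7
after mov eax, 0: eax=0
after mov esi, [eax]: esi=M[0]=23
after xor esi, 19: esi=23^19=4
after add eax, 4: eax=0+4=4
after sub ecx, 1: ecx=7-1=6
cmp ecx, 3  (cmp 6,3)
jg top: taken
after mov esi, [eax]: esi=M[4]=18
after xor esi, 19: esi=18^19=1
after add eax, 4: eax=4+4=8
after sub ecx, 1: ecx=6-1=5
cmp ecx, 3  (cmp 5,3)
jg top: taken
after mov esi, [eax]: esi=M[8]=29
after xor esi, 19: esi=29^19=14
after add eax, 4: eax=8+4=12
after sub ecx, 1: ecx=5-1=4
cmp ecx, 3  (cmp 4,3)
jg top: taken
after mov esi, [eax]: esi=M[12]=8
after xor esi, 19: esi=8^19=27
after add eax, 4: eax=12+4=16
after sub ecx, 1: ecx=4-1=3
cmp ecx, 3  (cmp 3,3)
jg top: not taken
after xor esi, 11: esi=27^11=16
mov [8], esi → M[8]=16
halt.
Total executed instructions: 30.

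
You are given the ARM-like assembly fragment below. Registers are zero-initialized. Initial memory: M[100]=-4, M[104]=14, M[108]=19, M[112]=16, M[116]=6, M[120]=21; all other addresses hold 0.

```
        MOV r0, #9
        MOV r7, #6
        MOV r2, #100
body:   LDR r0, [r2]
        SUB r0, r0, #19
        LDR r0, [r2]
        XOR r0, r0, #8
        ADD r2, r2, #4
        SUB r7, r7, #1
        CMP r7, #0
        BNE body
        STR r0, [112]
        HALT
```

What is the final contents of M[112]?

r0=9
r7=6
r2=100
r0=M[100]=-4
r0=(-4)-19=-23
r0=M[100]=-4
r0=(-4)^8=-12
r2=100+4=104
r7=6-1=5
CMP r7, #0  (cmp 5,0)
BNE body: taken
r0=M[104]=14
r0=14-19=-5
r0=M[104]=14
r0=14^8=6
r2=104+4=108
r7=5-1=4
CMP r7, #0  (cmp 4,0)
BNE body: taken
r0=M[108]=19
r0=19-19=0
r0=M[108]=19
r0=19^8=27
r2=108+4=112
r7=4-1=3
CMP r7, #0  (cmp 3,0)
BNE body: taken
r0=M[112]=16
r0=16-19=-3
r0=M[112]=16
r0=16^8=24
r2=112+4=116
r7=3-1=2
CMP r7, #0  (cmp 2,0)
BNE body: taken
r0=M[116]=6
r0=6-19=-13
r0=M[116]=6
r0=6^8=14
r2=116+4=120
r7=2-1=1
CMP r7, #0  (cmp 1,0)
BNE body: taken
r0=M[120]=21
r0=21-19=2
r0=M[120]=21
r0=21^8=29
r2=120+4=124
r7=1-1=0
CMP r7, #0  (cmp 0,0)
BNE body: not taken
STR r0, [112] → M[112]=29
halt.

29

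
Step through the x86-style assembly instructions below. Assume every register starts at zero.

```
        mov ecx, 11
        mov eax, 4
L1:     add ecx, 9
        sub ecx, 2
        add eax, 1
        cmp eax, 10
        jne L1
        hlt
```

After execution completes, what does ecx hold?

53

ecx=11
eax=4
ecx=11+9=20
ecx=20-2=18
eax=4+1=5
cmp eax, 10  (cmp 5,10)
jne L1: taken
ecx=18+9=27
ecx=27-2=25
eax=5+1=6
cmp eax, 10  (cmp 6,10)
jne L1: taken
ecx=25+9=34
ecx=34-2=32
eax=6+1=7
cmp eax, 10  (cmp 7,10)
jne L1: taken
ecx=32+9=41
ecx=41-2=39
eax=7+1=8
cmp eax, 10  (cmp 8,10)
jne L1: taken
ecx=39+9=48
ecx=48-2=46
eax=8+1=9
cmp eax, 10  (cmp 9,10)
jne L1: taken
ecx=46+9=55
ecx=55-2=53
eax=9+1=10
cmp eax, 10  (cmp 10,10)
jne L1: not taken
halt.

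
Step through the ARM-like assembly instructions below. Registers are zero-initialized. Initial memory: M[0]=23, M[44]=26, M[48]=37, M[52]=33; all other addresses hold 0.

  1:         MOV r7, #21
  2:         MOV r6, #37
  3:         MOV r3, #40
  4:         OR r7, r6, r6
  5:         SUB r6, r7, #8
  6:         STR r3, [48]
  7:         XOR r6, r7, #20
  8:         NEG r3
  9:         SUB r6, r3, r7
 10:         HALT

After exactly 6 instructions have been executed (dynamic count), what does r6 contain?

29

MOV r7, #21 → r7=21
MOV r6, #37 → r6=37
MOV r3, #40 → r3=40
OR r7, r6, r6 → r7=37|37=37
SUB r6, r7, #8 → r6=37-8=29
STR r3, [48] → M[48]=40
After step 6: r6 = 29.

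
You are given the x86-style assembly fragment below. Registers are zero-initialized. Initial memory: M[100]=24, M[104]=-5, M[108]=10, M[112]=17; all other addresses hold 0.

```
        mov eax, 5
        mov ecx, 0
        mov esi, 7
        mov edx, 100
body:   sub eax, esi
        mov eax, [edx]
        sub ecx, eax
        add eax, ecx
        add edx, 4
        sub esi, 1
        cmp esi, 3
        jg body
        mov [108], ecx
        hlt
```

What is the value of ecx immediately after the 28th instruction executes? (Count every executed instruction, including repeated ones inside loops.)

mov eax, 5 → eax=5
mov ecx, 0 → ecx=0
mov esi, 7 → esi=7
mov edx, 100 → edx=100
sub eax, esi → eax=5-7=-2
mov eax, [edx] → eax=M[100]=24
sub ecx, eax → ecx=0-24=-24
add eax, ecx → eax=24+(-24)=0
add edx, 4 → edx=100+4=104
sub esi, 1 → esi=7-1=6
cmp esi, 3  (cmp 6,3)
jg body: taken
sub eax, esi → eax=0-6=-6
mov eax, [edx] → eax=M[104]=-5
sub ecx, eax → ecx=(-24)-(-5)=-19
add eax, ecx → eax=(-5)+(-19)=-24
add edx, 4 → edx=104+4=108
sub esi, 1 → esi=6-1=5
cmp esi, 3  (cmp 5,3)
jg body: taken
sub eax, esi → eax=(-24)-5=-29
mov eax, [edx] → eax=M[108]=10
sub ecx, eax → ecx=(-19)-10=-29
add eax, ecx → eax=10+(-29)=-19
add edx, 4 → edx=108+4=112
sub esi, 1 → esi=5-1=4
cmp esi, 3  (cmp 4,3)
jg body: taken
After step 28: ecx = -29.

-29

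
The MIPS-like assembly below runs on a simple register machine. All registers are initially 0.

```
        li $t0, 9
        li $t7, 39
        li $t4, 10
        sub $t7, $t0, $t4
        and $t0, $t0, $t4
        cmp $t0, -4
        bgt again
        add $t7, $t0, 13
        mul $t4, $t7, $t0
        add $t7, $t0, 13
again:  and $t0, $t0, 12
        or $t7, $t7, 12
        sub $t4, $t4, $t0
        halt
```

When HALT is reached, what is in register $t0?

8

$t0=9
$t7=39
$t4=10
$t7=9-10=-1
$t0=9&10=8
cmp $t0, -4  (cmp 8,-4)
bgt again: taken
$t0=8&12=8
$t7=(-1)|12=-1
$t4=10-8=2
halt.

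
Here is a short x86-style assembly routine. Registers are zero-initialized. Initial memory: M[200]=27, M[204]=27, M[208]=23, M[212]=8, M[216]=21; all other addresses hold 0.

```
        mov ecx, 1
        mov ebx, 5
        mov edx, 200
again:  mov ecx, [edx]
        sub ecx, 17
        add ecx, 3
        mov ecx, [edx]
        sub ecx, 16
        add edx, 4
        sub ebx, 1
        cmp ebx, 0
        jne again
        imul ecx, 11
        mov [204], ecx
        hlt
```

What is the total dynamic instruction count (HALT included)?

after mov ecx, 1: ecx=1
after mov ebx, 5: ebx=5
after mov edx, 200: edx=200
after mov ecx, [edx]: ecx=M[200]=27
after sub ecx, 17: ecx=27-17=10
after add ecx, 3: ecx=10+3=13
after mov ecx, [edx]: ecx=M[200]=27
after sub ecx, 16: ecx=27-16=11
after add edx, 4: edx=200+4=204
after sub ebx, 1: ebx=5-1=4
cmp ebx, 0  (cmp 4,0)
jne again: taken
after mov ecx, [edx]: ecx=M[204]=27
after sub ecx, 17: ecx=27-17=10
after add ecx, 3: ecx=10+3=13
after mov ecx, [edx]: ecx=M[204]=27
after sub ecx, 16: ecx=27-16=11
after add edx, 4: edx=204+4=208
after sub ebx, 1: ebx=4-1=3
cmp ebx, 0  (cmp 3,0)
jne again: taken
after mov ecx, [edx]: ecx=M[208]=23
after sub ecx, 17: ecx=23-17=6
after add ecx, 3: ecx=6+3=9
after mov ecx, [edx]: ecx=M[208]=23
after sub ecx, 16: ecx=23-16=7
after add edx, 4: edx=208+4=212
after sub ebx, 1: ebx=3-1=2
cmp ebx, 0  (cmp 2,0)
jne again: taken
after mov ecx, [edx]: ecx=M[212]=8
after sub ecx, 17: ecx=8-17=-9
after add ecx, 3: ecx=(-9)+3=-6
after mov ecx, [edx]: ecx=M[212]=8
after sub ecx, 16: ecx=8-16=-8
after add edx, 4: edx=212+4=216
after sub ebx, 1: ebx=2-1=1
cmp ebx, 0  (cmp 1,0)
jne again: taken
after mov ecx, [edx]: ecx=M[216]=21
after sub ecx, 17: ecx=21-17=4
after add ecx, 3: ecx=4+3=7
after mov ecx, [edx]: ecx=M[216]=21
after sub ecx, 16: ecx=21-16=5
after add edx, 4: edx=216+4=220
after sub ebx, 1: ebx=1-1=0
cmp ebx, 0  (cmp 0,0)
jne again: not taken
after imul ecx, 11: ecx=5*11=55
mov [204], ecx → M[204]=55
halt.
Total executed instructions: 51.

51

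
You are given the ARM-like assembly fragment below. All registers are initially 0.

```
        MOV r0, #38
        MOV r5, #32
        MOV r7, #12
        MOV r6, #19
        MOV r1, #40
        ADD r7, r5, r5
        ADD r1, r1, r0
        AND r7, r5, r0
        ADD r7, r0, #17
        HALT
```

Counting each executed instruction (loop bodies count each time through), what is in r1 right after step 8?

r0=38
r5=32
r7=12
r6=19
r1=40
r7=32+32=64
r1=40+38=78
r7=32&38=32
After step 8: r1 = 78.

78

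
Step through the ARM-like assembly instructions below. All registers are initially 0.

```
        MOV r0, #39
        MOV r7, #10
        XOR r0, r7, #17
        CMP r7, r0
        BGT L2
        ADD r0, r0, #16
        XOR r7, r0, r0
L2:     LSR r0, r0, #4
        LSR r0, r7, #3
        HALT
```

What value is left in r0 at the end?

0

r0=39
r7=10
r0=10^17=27
CMP r7, r0  (cmp 10,27)
BGT L2: not taken
r0=27+16=43
r7=43^43=0
r0=43>>4=2
r0=0>>3=0
halt.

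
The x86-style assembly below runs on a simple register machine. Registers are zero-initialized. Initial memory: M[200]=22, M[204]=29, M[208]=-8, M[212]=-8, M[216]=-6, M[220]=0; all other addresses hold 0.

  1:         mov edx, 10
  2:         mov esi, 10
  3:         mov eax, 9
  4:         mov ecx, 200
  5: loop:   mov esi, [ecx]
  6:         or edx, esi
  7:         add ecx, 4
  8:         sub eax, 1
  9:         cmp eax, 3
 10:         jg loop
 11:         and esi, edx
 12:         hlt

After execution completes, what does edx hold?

edx=10
esi=10
eax=9
ecx=200
esi=M[200]=22
edx=10|22=30
ecx=200+4=204
eax=9-1=8
cmp eax, 3  (cmp 8,3)
jg loop: taken
esi=M[204]=29
edx=30|29=31
ecx=204+4=208
eax=8-1=7
cmp eax, 3  (cmp 7,3)
jg loop: taken
esi=M[208]=-8
edx=31|(-8)=-1
ecx=208+4=212
eax=7-1=6
cmp eax, 3  (cmp 6,3)
jg loop: taken
esi=M[212]=-8
edx=(-1)|(-8)=-1
ecx=212+4=216
eax=6-1=5
cmp eax, 3  (cmp 5,3)
jg loop: taken
esi=M[216]=-6
edx=(-1)|(-6)=-1
ecx=216+4=220
eax=5-1=4
cmp eax, 3  (cmp 4,3)
jg loop: taken
esi=M[220]=0
edx=(-1)|0=-1
ecx=220+4=224
eax=4-1=3
cmp eax, 3  (cmp 3,3)
jg loop: not taken
esi=0&(-1)=0
halt.

-1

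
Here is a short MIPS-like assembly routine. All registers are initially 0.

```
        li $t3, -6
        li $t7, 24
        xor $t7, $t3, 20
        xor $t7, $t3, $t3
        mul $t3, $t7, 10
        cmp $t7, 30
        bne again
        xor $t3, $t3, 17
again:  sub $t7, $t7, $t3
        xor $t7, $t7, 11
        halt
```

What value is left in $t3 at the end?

li $t3, -6 → $t3=-6
li $t7, 24 → $t7=24
xor $t7, $t3, 20 → $t7=(-6)^20=-18
xor $t7, $t3, $t3 → $t7=(-6)^(-6)=0
mul $t3, $t7, 10 → $t3=0*10=0
cmp $t7, 30  (cmp 0,30)
bne again: taken
sub $t7, $t7, $t3 → $t7=0-0=0
xor $t7, $t7, 11 → $t7=0^11=11
halt.

0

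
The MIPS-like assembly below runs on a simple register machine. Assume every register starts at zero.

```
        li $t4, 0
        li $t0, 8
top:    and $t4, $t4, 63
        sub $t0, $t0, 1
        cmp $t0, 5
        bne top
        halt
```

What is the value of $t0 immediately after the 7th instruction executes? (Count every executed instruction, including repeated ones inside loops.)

7

$t4=0
$t0=8
$t4=0&63=0
$t0=8-1=7
cmp $t0, 5  (cmp 7,5)
bne top: taken
$t4=0&63=0
After step 7: $t0 = 7.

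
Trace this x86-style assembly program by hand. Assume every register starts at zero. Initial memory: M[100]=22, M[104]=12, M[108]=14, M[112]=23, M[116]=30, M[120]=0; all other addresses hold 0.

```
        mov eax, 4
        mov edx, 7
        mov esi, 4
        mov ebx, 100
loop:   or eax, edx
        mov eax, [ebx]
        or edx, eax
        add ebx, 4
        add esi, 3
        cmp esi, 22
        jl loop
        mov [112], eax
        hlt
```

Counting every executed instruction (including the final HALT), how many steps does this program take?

mov eax, 4 → eax=4
mov edx, 7 → edx=7
mov esi, 4 → esi=4
mov ebx, 100 → ebx=100
or eax, edx → eax=4|7=7
mov eax, [ebx] → eax=M[100]=22
or edx, eax → edx=7|22=23
add ebx, 4 → ebx=100+4=104
add esi, 3 → esi=4+3=7
cmp esi, 22  (cmp 7,22)
jl loop: taken
or eax, edx → eax=22|23=23
mov eax, [ebx] → eax=M[104]=12
or edx, eax → edx=23|12=31
add ebx, 4 → ebx=104+4=108
add esi, 3 → esi=7+3=10
cmp esi, 22  (cmp 10,22)
jl loop: taken
or eax, edx → eax=12|31=31
mov eax, [ebx] → eax=M[108]=14
or edx, eax → edx=31|14=31
add ebx, 4 → ebx=108+4=112
add esi, 3 → esi=10+3=13
cmp esi, 22  (cmp 13,22)
jl loop: taken
or eax, edx → eax=14|31=31
mov eax, [ebx] → eax=M[112]=23
or edx, eax → edx=31|23=31
add ebx, 4 → ebx=112+4=116
add esi, 3 → esi=13+3=16
cmp esi, 22  (cmp 16,22)
jl loop: taken
or eax, edx → eax=23|31=31
mov eax, [ebx] → eax=M[116]=30
or edx, eax → edx=31|30=31
add ebx, 4 → ebx=116+4=120
add esi, 3 → esi=16+3=19
cmp esi, 22  (cmp 19,22)
jl loop: taken
or eax, edx → eax=30|31=31
mov eax, [ebx] → eax=M[120]=0
or edx, eax → edx=31|0=31
add ebx, 4 → ebx=120+4=124
add esi, 3 → esi=19+3=22
cmp esi, 22  (cmp 22,22)
jl loop: not taken
mov [112], eax → M[112]=0
halt.
Total executed instructions: 48.

48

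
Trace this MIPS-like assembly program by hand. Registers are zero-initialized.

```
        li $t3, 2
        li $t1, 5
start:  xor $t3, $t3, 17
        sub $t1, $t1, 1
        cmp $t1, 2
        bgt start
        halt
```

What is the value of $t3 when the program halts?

19

after li $t3, 2: $t3=2
after li $t1, 5: $t1=5
after xor $t3, $t3, 17: $t3=2^17=19
after sub $t1, $t1, 1: $t1=5-1=4
cmp $t1, 2  (cmp 4,2)
bgt start: taken
after xor $t3, $t3, 17: $t3=19^17=2
after sub $t1, $t1, 1: $t1=4-1=3
cmp $t1, 2  (cmp 3,2)
bgt start: taken
after xor $t3, $t3, 17: $t3=2^17=19
after sub $t1, $t1, 1: $t1=3-1=2
cmp $t1, 2  (cmp 2,2)
bgt start: not taken
halt.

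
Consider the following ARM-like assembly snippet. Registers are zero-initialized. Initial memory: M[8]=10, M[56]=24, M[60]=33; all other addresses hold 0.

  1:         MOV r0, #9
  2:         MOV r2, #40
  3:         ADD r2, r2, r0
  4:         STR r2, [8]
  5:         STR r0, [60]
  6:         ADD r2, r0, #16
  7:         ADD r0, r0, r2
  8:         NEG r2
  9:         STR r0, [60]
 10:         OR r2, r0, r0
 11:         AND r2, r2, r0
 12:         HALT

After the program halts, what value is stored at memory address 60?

34

r0=9
r2=40
r2=40+9=49
STR r2, [8] → M[8]=49
STR r0, [60] → M[60]=9
r2=9+16=25
r0=9+25=34
r2=-(25)=-25
STR r0, [60] → M[60]=34
r2=34|34=34
r2=34&34=34
halt.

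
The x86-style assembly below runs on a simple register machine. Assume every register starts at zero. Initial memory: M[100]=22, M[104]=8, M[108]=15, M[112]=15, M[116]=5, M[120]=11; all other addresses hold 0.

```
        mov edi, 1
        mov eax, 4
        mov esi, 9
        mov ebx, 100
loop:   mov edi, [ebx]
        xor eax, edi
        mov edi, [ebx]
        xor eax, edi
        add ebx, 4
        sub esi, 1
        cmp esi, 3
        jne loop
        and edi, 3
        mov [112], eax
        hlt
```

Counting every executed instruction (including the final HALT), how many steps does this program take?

edi=1
eax=4
esi=9
ebx=100
edi=M[100]=22
eax=4^22=18
edi=M[100]=22
eax=18^22=4
ebx=100+4=104
esi=9-1=8
cmp esi, 3  (cmp 8,3)
jne loop: taken
edi=M[104]=8
eax=4^8=12
edi=M[104]=8
eax=12^8=4
ebx=104+4=108
esi=8-1=7
cmp esi, 3  (cmp 7,3)
jne loop: taken
edi=M[108]=15
eax=4^15=11
edi=M[108]=15
eax=11^15=4
ebx=108+4=112
esi=7-1=6
cmp esi, 3  (cmp 6,3)
jne loop: taken
edi=M[112]=15
eax=4^15=11
edi=M[112]=15
eax=11^15=4
ebx=112+4=116
esi=6-1=5
cmp esi, 3  (cmp 5,3)
jne loop: taken
edi=M[116]=5
eax=4^5=1
edi=M[116]=5
eax=1^5=4
ebx=116+4=120
esi=5-1=4
cmp esi, 3  (cmp 4,3)
jne loop: taken
edi=M[120]=11
eax=4^11=15
edi=M[120]=11
eax=15^11=4
ebx=120+4=124
esi=4-1=3
cmp esi, 3  (cmp 3,3)
jne loop: not taken
edi=11&3=3
mov [112], eax → M[112]=4
halt.
Total executed instructions: 55.

55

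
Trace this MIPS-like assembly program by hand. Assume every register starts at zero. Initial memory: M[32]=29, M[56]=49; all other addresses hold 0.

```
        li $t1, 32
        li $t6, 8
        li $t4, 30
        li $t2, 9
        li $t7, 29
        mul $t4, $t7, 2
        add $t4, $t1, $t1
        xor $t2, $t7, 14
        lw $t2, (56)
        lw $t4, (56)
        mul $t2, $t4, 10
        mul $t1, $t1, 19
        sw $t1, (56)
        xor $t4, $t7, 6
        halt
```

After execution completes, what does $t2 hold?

li $t1, 32 → $t1=32
li $t6, 8 → $t6=8
li $t4, 30 → $t4=30
li $t2, 9 → $t2=9
li $t7, 29 → $t7=29
mul $t4, $t7, 2 → $t4=29*2=58
add $t4, $t1, $t1 → $t4=32+32=64
xor $t2, $t7, 14 → $t2=29^14=19
lw $t2, (56) → $t2=M[56]=49
lw $t4, (56) → $t4=M[56]=49
mul $t2, $t4, 10 → $t2=49*10=490
mul $t1, $t1, 19 → $t1=32*19=608
sw $t1, (56) → M[56]=608
xor $t4, $t7, 6 → $t4=29^6=27
halt.

490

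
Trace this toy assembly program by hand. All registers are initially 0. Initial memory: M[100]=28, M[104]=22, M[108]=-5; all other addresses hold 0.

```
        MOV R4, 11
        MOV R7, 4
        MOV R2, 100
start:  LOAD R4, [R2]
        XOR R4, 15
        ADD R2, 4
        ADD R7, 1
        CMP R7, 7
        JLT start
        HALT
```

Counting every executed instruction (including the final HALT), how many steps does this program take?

MOV R4, 11 → R4=11
MOV R7, 4 → R7=4
MOV R2, 100 → R2=100
LOAD R4, [R2] → R4=M[100]=28
XOR R4, 15 → R4=28^15=19
ADD R2, 4 → R2=100+4=104
ADD R7, 1 → R7=4+1=5
CMP R7, 7  (cmp 5,7)
JLT start: taken
LOAD R4, [R2] → R4=M[104]=22
XOR R4, 15 → R4=22^15=25
ADD R2, 4 → R2=104+4=108
ADD R7, 1 → R7=5+1=6
CMP R7, 7  (cmp 6,7)
JLT start: taken
LOAD R4, [R2] → R4=M[108]=-5
XOR R4, 15 → R4=(-5)^15=-12
ADD R2, 4 → R2=108+4=112
ADD R7, 1 → R7=6+1=7
CMP R7, 7  (cmp 7,7)
JLT start: not taken
halt.
Total executed instructions: 22.

22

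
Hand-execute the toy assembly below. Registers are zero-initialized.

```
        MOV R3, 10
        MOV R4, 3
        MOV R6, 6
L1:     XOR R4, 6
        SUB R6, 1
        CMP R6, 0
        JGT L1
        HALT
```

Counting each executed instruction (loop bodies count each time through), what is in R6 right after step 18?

2

MOV R3, 10 → R3=10
MOV R4, 3 → R4=3
MOV R6, 6 → R6=6
XOR R4, 6 → R4=3^6=5
SUB R6, 1 → R6=6-1=5
CMP R6, 0  (cmp 5,0)
JGT L1: taken
XOR R4, 6 → R4=5^6=3
SUB R6, 1 → R6=5-1=4
CMP R6, 0  (cmp 4,0)
JGT L1: taken
XOR R4, 6 → R4=3^6=5
SUB R6, 1 → R6=4-1=3
CMP R6, 0  (cmp 3,0)
JGT L1: taken
XOR R4, 6 → R4=5^6=3
SUB R6, 1 → R6=3-1=2
CMP R6, 0  (cmp 2,0)
After step 18: R6 = 2.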